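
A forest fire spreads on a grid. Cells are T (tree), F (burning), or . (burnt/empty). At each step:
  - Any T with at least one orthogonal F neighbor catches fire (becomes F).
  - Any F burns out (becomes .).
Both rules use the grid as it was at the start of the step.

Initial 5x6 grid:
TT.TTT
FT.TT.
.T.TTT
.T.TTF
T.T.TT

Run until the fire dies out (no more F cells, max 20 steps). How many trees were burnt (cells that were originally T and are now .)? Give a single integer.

Answer: 17

Derivation:
Step 1: +5 fires, +2 burnt (F count now 5)
Step 2: +5 fires, +5 burnt (F count now 5)
Step 3: +3 fires, +5 burnt (F count now 3)
Step 4: +2 fires, +3 burnt (F count now 2)
Step 5: +2 fires, +2 burnt (F count now 2)
Step 6: +0 fires, +2 burnt (F count now 0)
Fire out after step 6
Initially T: 19, now '.': 28
Total burnt (originally-T cells now '.'): 17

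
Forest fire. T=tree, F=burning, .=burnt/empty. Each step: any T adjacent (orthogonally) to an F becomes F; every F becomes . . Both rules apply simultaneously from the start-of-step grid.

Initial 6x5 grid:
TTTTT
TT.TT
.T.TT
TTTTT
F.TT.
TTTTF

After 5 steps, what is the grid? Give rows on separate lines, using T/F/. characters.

Step 1: 3 trees catch fire, 2 burn out
  TTTTT
  TT.TT
  .T.TT
  FTTTT
  ..TT.
  FTTF.
Step 2: 4 trees catch fire, 3 burn out
  TTTTT
  TT.TT
  .T.TT
  .FTTT
  ..TF.
  .FF..
Step 3: 4 trees catch fire, 4 burn out
  TTTTT
  TT.TT
  .F.TT
  ..FFT
  ..F..
  .....
Step 4: 3 trees catch fire, 4 burn out
  TTTTT
  TF.TT
  ...FT
  ....F
  .....
  .....
Step 5: 4 trees catch fire, 3 burn out
  TFTTT
  F..FT
  ....F
  .....
  .....
  .....

TFTTT
F..FT
....F
.....
.....
.....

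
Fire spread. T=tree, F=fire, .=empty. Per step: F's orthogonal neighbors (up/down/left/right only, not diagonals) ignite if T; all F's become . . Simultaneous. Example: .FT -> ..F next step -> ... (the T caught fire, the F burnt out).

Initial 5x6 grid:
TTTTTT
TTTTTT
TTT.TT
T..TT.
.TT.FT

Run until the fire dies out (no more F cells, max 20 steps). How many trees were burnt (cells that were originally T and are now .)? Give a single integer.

Answer: 21

Derivation:
Step 1: +2 fires, +1 burnt (F count now 2)
Step 2: +2 fires, +2 burnt (F count now 2)
Step 3: +2 fires, +2 burnt (F count now 2)
Step 4: +3 fires, +2 burnt (F count now 3)
Step 5: +3 fires, +3 burnt (F count now 3)
Step 6: +3 fires, +3 burnt (F count now 3)
Step 7: +3 fires, +3 burnt (F count now 3)
Step 8: +2 fires, +3 burnt (F count now 2)
Step 9: +1 fires, +2 burnt (F count now 1)
Step 10: +0 fires, +1 burnt (F count now 0)
Fire out after step 10
Initially T: 23, now '.': 28
Total burnt (originally-T cells now '.'): 21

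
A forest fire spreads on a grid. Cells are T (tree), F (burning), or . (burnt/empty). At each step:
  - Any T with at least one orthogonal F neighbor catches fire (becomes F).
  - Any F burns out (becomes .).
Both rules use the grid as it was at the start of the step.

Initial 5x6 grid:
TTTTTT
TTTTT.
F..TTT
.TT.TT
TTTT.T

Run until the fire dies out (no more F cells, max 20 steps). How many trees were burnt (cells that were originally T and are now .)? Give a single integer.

Step 1: +1 fires, +1 burnt (F count now 1)
Step 2: +2 fires, +1 burnt (F count now 2)
Step 3: +2 fires, +2 burnt (F count now 2)
Step 4: +2 fires, +2 burnt (F count now 2)
Step 5: +3 fires, +2 burnt (F count now 3)
Step 6: +2 fires, +3 burnt (F count now 2)
Step 7: +3 fires, +2 burnt (F count now 3)
Step 8: +1 fires, +3 burnt (F count now 1)
Step 9: +1 fires, +1 burnt (F count now 1)
Step 10: +0 fires, +1 burnt (F count now 0)
Fire out after step 10
Initially T: 23, now '.': 24
Total burnt (originally-T cells now '.'): 17

Answer: 17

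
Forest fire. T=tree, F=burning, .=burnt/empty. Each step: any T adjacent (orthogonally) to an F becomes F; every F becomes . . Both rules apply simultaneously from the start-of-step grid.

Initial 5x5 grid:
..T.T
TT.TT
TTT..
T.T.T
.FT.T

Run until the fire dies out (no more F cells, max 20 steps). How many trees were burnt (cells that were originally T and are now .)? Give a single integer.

Answer: 8

Derivation:
Step 1: +1 fires, +1 burnt (F count now 1)
Step 2: +1 fires, +1 burnt (F count now 1)
Step 3: +1 fires, +1 burnt (F count now 1)
Step 4: +1 fires, +1 burnt (F count now 1)
Step 5: +2 fires, +1 burnt (F count now 2)
Step 6: +2 fires, +2 burnt (F count now 2)
Step 7: +0 fires, +2 burnt (F count now 0)
Fire out after step 7
Initially T: 14, now '.': 19
Total burnt (originally-T cells now '.'): 8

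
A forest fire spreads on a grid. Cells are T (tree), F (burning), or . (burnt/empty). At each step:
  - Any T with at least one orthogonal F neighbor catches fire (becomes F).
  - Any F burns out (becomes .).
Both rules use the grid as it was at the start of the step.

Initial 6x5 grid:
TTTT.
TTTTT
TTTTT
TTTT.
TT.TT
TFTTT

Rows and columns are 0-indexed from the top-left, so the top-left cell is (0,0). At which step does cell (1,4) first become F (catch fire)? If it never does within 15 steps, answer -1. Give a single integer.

Step 1: cell (1,4)='T' (+3 fires, +1 burnt)
Step 2: cell (1,4)='T' (+3 fires, +3 burnt)
Step 3: cell (1,4)='T' (+5 fires, +3 burnt)
Step 4: cell (1,4)='T' (+5 fires, +5 burnt)
Step 5: cell (1,4)='T' (+4 fires, +5 burnt)
Step 6: cell (1,4)='T' (+4 fires, +4 burnt)
Step 7: cell (1,4)='F' (+2 fires, +4 burnt)
  -> target ignites at step 7
Step 8: cell (1,4)='.' (+0 fires, +2 burnt)
  fire out at step 8

7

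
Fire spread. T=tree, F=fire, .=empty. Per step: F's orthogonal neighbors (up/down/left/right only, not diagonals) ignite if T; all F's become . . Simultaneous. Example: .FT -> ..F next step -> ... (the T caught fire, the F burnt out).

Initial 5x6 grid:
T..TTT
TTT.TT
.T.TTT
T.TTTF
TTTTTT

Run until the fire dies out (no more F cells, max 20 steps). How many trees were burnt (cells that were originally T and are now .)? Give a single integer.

Answer: 18

Derivation:
Step 1: +3 fires, +1 burnt (F count now 3)
Step 2: +4 fires, +3 burnt (F count now 4)
Step 3: +5 fires, +4 burnt (F count now 5)
Step 4: +2 fires, +5 burnt (F count now 2)
Step 5: +2 fires, +2 burnt (F count now 2)
Step 6: +1 fires, +2 burnt (F count now 1)
Step 7: +1 fires, +1 burnt (F count now 1)
Step 8: +0 fires, +1 burnt (F count now 0)
Fire out after step 8
Initially T: 23, now '.': 25
Total burnt (originally-T cells now '.'): 18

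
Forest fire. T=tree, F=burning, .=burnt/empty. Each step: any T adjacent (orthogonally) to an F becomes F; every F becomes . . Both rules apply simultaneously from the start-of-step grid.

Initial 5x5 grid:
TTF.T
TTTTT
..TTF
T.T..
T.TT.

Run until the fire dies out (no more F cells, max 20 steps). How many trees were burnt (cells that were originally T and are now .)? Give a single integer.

Step 1: +4 fires, +2 burnt (F count now 4)
Step 2: +5 fires, +4 burnt (F count now 5)
Step 3: +2 fires, +5 burnt (F count now 2)
Step 4: +1 fires, +2 burnt (F count now 1)
Step 5: +1 fires, +1 burnt (F count now 1)
Step 6: +0 fires, +1 burnt (F count now 0)
Fire out after step 6
Initially T: 15, now '.': 23
Total burnt (originally-T cells now '.'): 13

Answer: 13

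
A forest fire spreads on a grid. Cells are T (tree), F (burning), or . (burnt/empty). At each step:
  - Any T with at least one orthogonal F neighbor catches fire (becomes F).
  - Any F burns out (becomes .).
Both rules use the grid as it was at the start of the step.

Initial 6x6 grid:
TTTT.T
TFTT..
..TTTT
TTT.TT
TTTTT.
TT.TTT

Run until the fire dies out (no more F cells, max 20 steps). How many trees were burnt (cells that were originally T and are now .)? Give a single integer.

Answer: 26

Derivation:
Step 1: +3 fires, +1 burnt (F count now 3)
Step 2: +4 fires, +3 burnt (F count now 4)
Step 3: +3 fires, +4 burnt (F count now 3)
Step 4: +3 fires, +3 burnt (F count now 3)
Step 5: +5 fires, +3 burnt (F count now 5)
Step 6: +5 fires, +5 burnt (F count now 5)
Step 7: +2 fires, +5 burnt (F count now 2)
Step 8: +1 fires, +2 burnt (F count now 1)
Step 9: +0 fires, +1 burnt (F count now 0)
Fire out after step 9
Initially T: 27, now '.': 35
Total burnt (originally-T cells now '.'): 26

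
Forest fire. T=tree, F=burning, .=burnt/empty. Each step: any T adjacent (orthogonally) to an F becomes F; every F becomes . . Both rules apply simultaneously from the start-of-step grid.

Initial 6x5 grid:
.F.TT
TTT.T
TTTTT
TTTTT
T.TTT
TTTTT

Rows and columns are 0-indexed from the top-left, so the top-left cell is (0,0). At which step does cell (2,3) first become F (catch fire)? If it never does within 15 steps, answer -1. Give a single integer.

Step 1: cell (2,3)='T' (+1 fires, +1 burnt)
Step 2: cell (2,3)='T' (+3 fires, +1 burnt)
Step 3: cell (2,3)='T' (+3 fires, +3 burnt)
Step 4: cell (2,3)='F' (+3 fires, +3 burnt)
  -> target ignites at step 4
Step 5: cell (2,3)='.' (+4 fires, +3 burnt)
Step 6: cell (2,3)='.' (+5 fires, +4 burnt)
Step 7: cell (2,3)='.' (+4 fires, +5 burnt)
Step 8: cell (2,3)='.' (+2 fires, +4 burnt)
Step 9: cell (2,3)='.' (+0 fires, +2 burnt)
  fire out at step 9

4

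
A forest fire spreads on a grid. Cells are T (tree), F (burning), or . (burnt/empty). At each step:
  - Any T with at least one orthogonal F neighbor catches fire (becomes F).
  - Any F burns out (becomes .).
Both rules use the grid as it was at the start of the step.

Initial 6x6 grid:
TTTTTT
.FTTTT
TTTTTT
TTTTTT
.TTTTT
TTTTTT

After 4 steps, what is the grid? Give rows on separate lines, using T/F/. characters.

Step 1: 3 trees catch fire, 1 burn out
  TFTTTT
  ..FTTT
  TFTTTT
  TTTTTT
  .TTTTT
  TTTTTT
Step 2: 6 trees catch fire, 3 burn out
  F.FTTT
  ...FTT
  F.FTTT
  TFTTTT
  .TTTTT
  TTTTTT
Step 3: 6 trees catch fire, 6 burn out
  ...FTT
  ....FT
  ...FTT
  F.FTTT
  .FTTTT
  TTTTTT
Step 4: 6 trees catch fire, 6 burn out
  ....FT
  .....F
  ....FT
  ...FTT
  ..FTTT
  TFTTTT

....FT
.....F
....FT
...FTT
..FTTT
TFTTTT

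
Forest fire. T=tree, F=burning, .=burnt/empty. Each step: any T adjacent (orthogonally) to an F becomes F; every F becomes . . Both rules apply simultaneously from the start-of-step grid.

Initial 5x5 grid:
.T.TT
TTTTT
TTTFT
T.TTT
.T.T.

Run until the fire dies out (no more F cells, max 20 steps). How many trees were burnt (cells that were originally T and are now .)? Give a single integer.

Answer: 17

Derivation:
Step 1: +4 fires, +1 burnt (F count now 4)
Step 2: +7 fires, +4 burnt (F count now 7)
Step 3: +3 fires, +7 burnt (F count now 3)
Step 4: +3 fires, +3 burnt (F count now 3)
Step 5: +0 fires, +3 burnt (F count now 0)
Fire out after step 5
Initially T: 18, now '.': 24
Total burnt (originally-T cells now '.'): 17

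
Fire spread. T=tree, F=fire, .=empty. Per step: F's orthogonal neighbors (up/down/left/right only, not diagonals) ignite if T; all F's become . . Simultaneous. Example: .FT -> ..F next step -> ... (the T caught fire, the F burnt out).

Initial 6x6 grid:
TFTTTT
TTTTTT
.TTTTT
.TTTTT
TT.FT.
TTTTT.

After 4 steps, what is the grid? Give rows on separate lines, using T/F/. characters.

Step 1: 6 trees catch fire, 2 burn out
  F.FTTT
  TFTTTT
  .TTTTT
  .TTFTT
  TT..F.
  TTTFT.
Step 2: 9 trees catch fire, 6 burn out
  ...FTT
  F.FTTT
  .FTFTT
  .TF.FT
  TT....
  TTF.F.
Step 3: 7 trees catch fire, 9 burn out
  ....FT
  ...FTT
  ..F.FT
  .F...F
  TT....
  TF....
Step 4: 5 trees catch fire, 7 burn out
  .....F
  ....FT
  .....F
  ......
  TF....
  F.....

.....F
....FT
.....F
......
TF....
F.....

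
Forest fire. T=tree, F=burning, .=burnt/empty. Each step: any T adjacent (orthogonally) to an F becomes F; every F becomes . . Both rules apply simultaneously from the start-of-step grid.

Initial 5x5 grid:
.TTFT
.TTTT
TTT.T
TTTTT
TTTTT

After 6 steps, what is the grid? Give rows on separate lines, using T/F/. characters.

Step 1: 3 trees catch fire, 1 burn out
  .TF.F
  .TTFT
  TTT.T
  TTTTT
  TTTTT
Step 2: 3 trees catch fire, 3 burn out
  .F...
  .TF.F
  TTT.T
  TTTTT
  TTTTT
Step 3: 3 trees catch fire, 3 burn out
  .....
  .F...
  TTF.F
  TTTTT
  TTTTT
Step 4: 3 trees catch fire, 3 burn out
  .....
  .....
  TF...
  TTFTF
  TTTTT
Step 5: 5 trees catch fire, 3 burn out
  .....
  .....
  F....
  TF.F.
  TTFTF
Step 6: 3 trees catch fire, 5 burn out
  .....
  .....
  .....
  F....
  TF.F.

.....
.....
.....
F....
TF.F.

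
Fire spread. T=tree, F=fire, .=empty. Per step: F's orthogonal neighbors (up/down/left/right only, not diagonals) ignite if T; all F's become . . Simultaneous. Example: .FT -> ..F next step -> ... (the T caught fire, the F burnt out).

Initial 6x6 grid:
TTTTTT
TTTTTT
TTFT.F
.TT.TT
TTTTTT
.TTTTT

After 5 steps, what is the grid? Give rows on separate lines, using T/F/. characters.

Step 1: 6 trees catch fire, 2 burn out
  TTTTTT
  TTFTTF
  TF.F..
  .TF.TF
  TTTTTT
  .TTTTT
Step 2: 10 trees catch fire, 6 burn out
  TTFTTF
  TF.FF.
  F.....
  .F..F.
  TTFTTF
  .TTTTT
Step 3: 9 trees catch fire, 10 burn out
  TF.FF.
  F.....
  ......
  ......
  TF.FF.
  .TFTTF
Step 4: 5 trees catch fire, 9 burn out
  F.....
  ......
  ......
  ......
  F.....
  .F.FF.
Step 5: 0 trees catch fire, 5 burn out
  ......
  ......
  ......
  ......
  ......
  ......

......
......
......
......
......
......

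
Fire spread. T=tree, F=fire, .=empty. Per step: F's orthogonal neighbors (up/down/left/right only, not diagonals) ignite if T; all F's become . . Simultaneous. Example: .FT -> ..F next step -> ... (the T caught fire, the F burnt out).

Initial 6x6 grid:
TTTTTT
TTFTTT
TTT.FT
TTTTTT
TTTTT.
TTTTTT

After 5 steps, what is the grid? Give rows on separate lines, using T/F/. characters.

Step 1: 7 trees catch fire, 2 burn out
  TTFTTT
  TF.FFT
  TTF..F
  TTTTFT
  TTTTT.
  TTTTTT
Step 2: 10 trees catch fire, 7 burn out
  TF.FFT
  F....F
  TF....
  TTFF.F
  TTTTF.
  TTTTTT
Step 3: 7 trees catch fire, 10 burn out
  F....F
  ......
  F.....
  TF....
  TTFF..
  TTTTFT
Step 4: 5 trees catch fire, 7 burn out
  ......
  ......
  ......
  F.....
  TF....
  TTFF.F
Step 5: 2 trees catch fire, 5 burn out
  ......
  ......
  ......
  ......
  F.....
  TF....

......
......
......
......
F.....
TF....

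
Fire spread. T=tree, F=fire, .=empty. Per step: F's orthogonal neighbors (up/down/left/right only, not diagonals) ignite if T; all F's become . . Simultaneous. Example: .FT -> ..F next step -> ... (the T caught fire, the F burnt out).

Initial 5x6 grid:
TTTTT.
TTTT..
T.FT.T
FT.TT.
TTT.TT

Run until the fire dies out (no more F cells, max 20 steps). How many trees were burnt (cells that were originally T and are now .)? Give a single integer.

Step 1: +5 fires, +2 burnt (F count now 5)
Step 2: +6 fires, +5 burnt (F count now 6)
Step 3: +5 fires, +6 burnt (F count now 5)
Step 4: +2 fires, +5 burnt (F count now 2)
Step 5: +1 fires, +2 burnt (F count now 1)
Step 6: +0 fires, +1 burnt (F count now 0)
Fire out after step 6
Initially T: 20, now '.': 29
Total burnt (originally-T cells now '.'): 19

Answer: 19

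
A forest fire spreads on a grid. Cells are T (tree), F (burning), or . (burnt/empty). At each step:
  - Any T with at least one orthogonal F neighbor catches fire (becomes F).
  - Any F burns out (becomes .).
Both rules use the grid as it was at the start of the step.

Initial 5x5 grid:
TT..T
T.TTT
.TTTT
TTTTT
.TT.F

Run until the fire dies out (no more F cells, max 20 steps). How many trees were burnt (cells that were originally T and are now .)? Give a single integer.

Answer: 15

Derivation:
Step 1: +1 fires, +1 burnt (F count now 1)
Step 2: +2 fires, +1 burnt (F count now 2)
Step 3: +3 fires, +2 burnt (F count now 3)
Step 4: +5 fires, +3 burnt (F count now 5)
Step 5: +4 fires, +5 burnt (F count now 4)
Step 6: +0 fires, +4 burnt (F count now 0)
Fire out after step 6
Initially T: 18, now '.': 22
Total burnt (originally-T cells now '.'): 15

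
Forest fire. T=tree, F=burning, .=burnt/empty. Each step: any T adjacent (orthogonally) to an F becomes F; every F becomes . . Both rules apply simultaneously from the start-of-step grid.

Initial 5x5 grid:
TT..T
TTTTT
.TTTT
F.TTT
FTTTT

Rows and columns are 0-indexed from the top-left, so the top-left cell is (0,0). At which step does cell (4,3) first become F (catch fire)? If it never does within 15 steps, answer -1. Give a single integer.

Step 1: cell (4,3)='T' (+1 fires, +2 burnt)
Step 2: cell (4,3)='T' (+1 fires, +1 burnt)
Step 3: cell (4,3)='F' (+2 fires, +1 burnt)
  -> target ignites at step 3
Step 4: cell (4,3)='.' (+3 fires, +2 burnt)
Step 5: cell (4,3)='.' (+4 fires, +3 burnt)
Step 6: cell (4,3)='.' (+3 fires, +4 burnt)
Step 7: cell (4,3)='.' (+3 fires, +3 burnt)
Step 8: cell (4,3)='.' (+2 fires, +3 burnt)
Step 9: cell (4,3)='.' (+0 fires, +2 burnt)
  fire out at step 9

3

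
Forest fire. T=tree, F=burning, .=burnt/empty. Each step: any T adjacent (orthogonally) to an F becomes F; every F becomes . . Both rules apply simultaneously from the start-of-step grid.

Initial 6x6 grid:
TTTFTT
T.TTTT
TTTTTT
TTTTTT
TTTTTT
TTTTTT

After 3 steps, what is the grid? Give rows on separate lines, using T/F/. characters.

Step 1: 3 trees catch fire, 1 burn out
  TTF.FT
  T.TFTT
  TTTTTT
  TTTTTT
  TTTTTT
  TTTTTT
Step 2: 5 trees catch fire, 3 burn out
  TF...F
  T.F.FT
  TTTFTT
  TTTTTT
  TTTTTT
  TTTTTT
Step 3: 5 trees catch fire, 5 burn out
  F.....
  T....F
  TTF.FT
  TTTFTT
  TTTTTT
  TTTTTT

F.....
T....F
TTF.FT
TTTFTT
TTTTTT
TTTTTT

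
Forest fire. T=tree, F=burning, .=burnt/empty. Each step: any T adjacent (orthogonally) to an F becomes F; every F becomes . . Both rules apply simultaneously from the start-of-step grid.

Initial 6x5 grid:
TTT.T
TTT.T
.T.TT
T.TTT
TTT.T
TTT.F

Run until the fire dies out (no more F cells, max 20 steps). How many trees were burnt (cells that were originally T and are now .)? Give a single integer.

Answer: 15

Derivation:
Step 1: +1 fires, +1 burnt (F count now 1)
Step 2: +1 fires, +1 burnt (F count now 1)
Step 3: +2 fires, +1 burnt (F count now 2)
Step 4: +3 fires, +2 burnt (F count now 3)
Step 5: +2 fires, +3 burnt (F count now 2)
Step 6: +2 fires, +2 burnt (F count now 2)
Step 7: +2 fires, +2 burnt (F count now 2)
Step 8: +2 fires, +2 burnt (F count now 2)
Step 9: +0 fires, +2 burnt (F count now 0)
Fire out after step 9
Initially T: 22, now '.': 23
Total burnt (originally-T cells now '.'): 15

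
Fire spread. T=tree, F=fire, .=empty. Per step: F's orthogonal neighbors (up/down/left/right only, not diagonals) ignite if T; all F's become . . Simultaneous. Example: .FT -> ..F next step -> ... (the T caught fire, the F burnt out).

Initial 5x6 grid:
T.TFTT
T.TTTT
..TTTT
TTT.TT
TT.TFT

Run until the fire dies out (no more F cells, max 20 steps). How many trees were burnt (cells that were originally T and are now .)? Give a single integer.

Answer: 20

Derivation:
Step 1: +6 fires, +2 burnt (F count now 6)
Step 2: +6 fires, +6 burnt (F count now 6)
Step 3: +3 fires, +6 burnt (F count now 3)
Step 4: +1 fires, +3 burnt (F count now 1)
Step 5: +1 fires, +1 burnt (F count now 1)
Step 6: +2 fires, +1 burnt (F count now 2)
Step 7: +1 fires, +2 burnt (F count now 1)
Step 8: +0 fires, +1 burnt (F count now 0)
Fire out after step 8
Initially T: 22, now '.': 28
Total burnt (originally-T cells now '.'): 20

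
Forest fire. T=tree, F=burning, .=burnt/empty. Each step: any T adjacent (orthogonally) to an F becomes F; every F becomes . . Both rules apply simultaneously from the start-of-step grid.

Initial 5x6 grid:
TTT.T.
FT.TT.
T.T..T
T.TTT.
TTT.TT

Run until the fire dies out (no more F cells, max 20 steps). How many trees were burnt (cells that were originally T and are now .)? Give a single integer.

Answer: 15

Derivation:
Step 1: +3 fires, +1 burnt (F count now 3)
Step 2: +2 fires, +3 burnt (F count now 2)
Step 3: +2 fires, +2 burnt (F count now 2)
Step 4: +1 fires, +2 burnt (F count now 1)
Step 5: +1 fires, +1 burnt (F count now 1)
Step 6: +1 fires, +1 burnt (F count now 1)
Step 7: +2 fires, +1 burnt (F count now 2)
Step 8: +1 fires, +2 burnt (F count now 1)
Step 9: +1 fires, +1 burnt (F count now 1)
Step 10: +1 fires, +1 burnt (F count now 1)
Step 11: +0 fires, +1 burnt (F count now 0)
Fire out after step 11
Initially T: 19, now '.': 26
Total burnt (originally-T cells now '.'): 15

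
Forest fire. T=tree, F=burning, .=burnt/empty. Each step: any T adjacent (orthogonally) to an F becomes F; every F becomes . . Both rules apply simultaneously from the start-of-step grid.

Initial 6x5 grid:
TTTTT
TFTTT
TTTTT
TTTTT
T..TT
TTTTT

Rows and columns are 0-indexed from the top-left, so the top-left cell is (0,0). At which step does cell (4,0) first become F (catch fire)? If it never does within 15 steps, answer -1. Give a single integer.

Step 1: cell (4,0)='T' (+4 fires, +1 burnt)
Step 2: cell (4,0)='T' (+6 fires, +4 burnt)
Step 3: cell (4,0)='T' (+5 fires, +6 burnt)
Step 4: cell (4,0)='F' (+4 fires, +5 burnt)
  -> target ignites at step 4
Step 5: cell (4,0)='.' (+3 fires, +4 burnt)
Step 6: cell (4,0)='.' (+3 fires, +3 burnt)
Step 7: cell (4,0)='.' (+2 fires, +3 burnt)
Step 8: cell (4,0)='.' (+0 fires, +2 burnt)
  fire out at step 8

4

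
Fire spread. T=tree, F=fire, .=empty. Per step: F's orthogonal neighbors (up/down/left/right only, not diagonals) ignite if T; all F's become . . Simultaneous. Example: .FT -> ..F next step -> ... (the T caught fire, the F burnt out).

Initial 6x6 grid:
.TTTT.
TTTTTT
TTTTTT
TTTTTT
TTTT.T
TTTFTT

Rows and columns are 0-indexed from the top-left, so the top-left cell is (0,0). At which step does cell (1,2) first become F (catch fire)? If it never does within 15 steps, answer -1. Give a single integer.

Step 1: cell (1,2)='T' (+3 fires, +1 burnt)
Step 2: cell (1,2)='T' (+4 fires, +3 burnt)
Step 3: cell (1,2)='T' (+6 fires, +4 burnt)
Step 4: cell (1,2)='T' (+6 fires, +6 burnt)
Step 5: cell (1,2)='F' (+6 fires, +6 burnt)
  -> target ignites at step 5
Step 6: cell (1,2)='.' (+5 fires, +6 burnt)
Step 7: cell (1,2)='.' (+2 fires, +5 burnt)
Step 8: cell (1,2)='.' (+0 fires, +2 burnt)
  fire out at step 8

5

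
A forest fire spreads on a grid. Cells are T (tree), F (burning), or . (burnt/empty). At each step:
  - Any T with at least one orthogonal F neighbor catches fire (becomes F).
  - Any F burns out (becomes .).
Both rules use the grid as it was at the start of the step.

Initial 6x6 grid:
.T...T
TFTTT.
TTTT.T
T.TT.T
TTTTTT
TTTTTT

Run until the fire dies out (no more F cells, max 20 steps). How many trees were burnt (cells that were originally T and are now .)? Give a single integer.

Answer: 26

Derivation:
Step 1: +4 fires, +1 burnt (F count now 4)
Step 2: +3 fires, +4 burnt (F count now 3)
Step 3: +4 fires, +3 burnt (F count now 4)
Step 4: +3 fires, +4 burnt (F count now 3)
Step 5: +4 fires, +3 burnt (F count now 4)
Step 6: +3 fires, +4 burnt (F count now 3)
Step 7: +2 fires, +3 burnt (F count now 2)
Step 8: +2 fires, +2 burnt (F count now 2)
Step 9: +1 fires, +2 burnt (F count now 1)
Step 10: +0 fires, +1 burnt (F count now 0)
Fire out after step 10
Initially T: 27, now '.': 35
Total burnt (originally-T cells now '.'): 26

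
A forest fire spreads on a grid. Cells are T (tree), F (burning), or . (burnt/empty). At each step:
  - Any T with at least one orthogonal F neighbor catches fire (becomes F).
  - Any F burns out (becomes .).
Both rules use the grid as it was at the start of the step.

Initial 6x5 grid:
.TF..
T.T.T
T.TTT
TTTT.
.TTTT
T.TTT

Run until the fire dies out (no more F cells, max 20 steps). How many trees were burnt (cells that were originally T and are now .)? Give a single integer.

Step 1: +2 fires, +1 burnt (F count now 2)
Step 2: +1 fires, +2 burnt (F count now 1)
Step 3: +2 fires, +1 burnt (F count now 2)
Step 4: +4 fires, +2 burnt (F count now 4)
Step 5: +5 fires, +4 burnt (F count now 5)
Step 6: +3 fires, +5 burnt (F count now 3)
Step 7: +2 fires, +3 burnt (F count now 2)
Step 8: +0 fires, +2 burnt (F count now 0)
Fire out after step 8
Initially T: 20, now '.': 29
Total burnt (originally-T cells now '.'): 19

Answer: 19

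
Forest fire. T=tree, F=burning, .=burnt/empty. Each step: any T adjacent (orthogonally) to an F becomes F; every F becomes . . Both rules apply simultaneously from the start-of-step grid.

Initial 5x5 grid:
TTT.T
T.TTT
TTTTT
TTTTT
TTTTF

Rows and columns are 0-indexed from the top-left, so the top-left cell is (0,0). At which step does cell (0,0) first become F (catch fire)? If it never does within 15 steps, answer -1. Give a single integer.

Step 1: cell (0,0)='T' (+2 fires, +1 burnt)
Step 2: cell (0,0)='T' (+3 fires, +2 burnt)
Step 3: cell (0,0)='T' (+4 fires, +3 burnt)
Step 4: cell (0,0)='T' (+5 fires, +4 burnt)
Step 5: cell (0,0)='T' (+3 fires, +5 burnt)
Step 6: cell (0,0)='T' (+2 fires, +3 burnt)
Step 7: cell (0,0)='T' (+2 fires, +2 burnt)
Step 8: cell (0,0)='F' (+1 fires, +2 burnt)
  -> target ignites at step 8
Step 9: cell (0,0)='.' (+0 fires, +1 burnt)
  fire out at step 9

8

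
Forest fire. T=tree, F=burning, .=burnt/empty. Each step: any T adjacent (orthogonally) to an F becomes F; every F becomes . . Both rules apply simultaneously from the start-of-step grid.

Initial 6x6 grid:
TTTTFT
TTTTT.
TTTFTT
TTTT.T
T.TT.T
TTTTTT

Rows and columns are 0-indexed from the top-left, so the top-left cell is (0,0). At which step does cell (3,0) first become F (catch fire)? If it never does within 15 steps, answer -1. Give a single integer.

Step 1: cell (3,0)='T' (+7 fires, +2 burnt)
Step 2: cell (3,0)='T' (+6 fires, +7 burnt)
Step 3: cell (3,0)='T' (+7 fires, +6 burnt)
Step 4: cell (3,0)='F' (+6 fires, +7 burnt)
  -> target ignites at step 4
Step 5: cell (3,0)='.' (+3 fires, +6 burnt)
Step 6: cell (3,0)='.' (+1 fires, +3 burnt)
Step 7: cell (3,0)='.' (+0 fires, +1 burnt)
  fire out at step 7

4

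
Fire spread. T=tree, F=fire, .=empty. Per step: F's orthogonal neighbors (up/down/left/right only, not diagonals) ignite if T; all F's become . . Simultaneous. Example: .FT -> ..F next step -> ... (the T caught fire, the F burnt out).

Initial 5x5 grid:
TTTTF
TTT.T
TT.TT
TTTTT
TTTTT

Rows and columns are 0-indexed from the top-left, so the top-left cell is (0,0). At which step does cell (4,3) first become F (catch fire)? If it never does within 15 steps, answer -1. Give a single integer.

Step 1: cell (4,3)='T' (+2 fires, +1 burnt)
Step 2: cell (4,3)='T' (+2 fires, +2 burnt)
Step 3: cell (4,3)='T' (+4 fires, +2 burnt)
Step 4: cell (4,3)='T' (+4 fires, +4 burnt)
Step 5: cell (4,3)='F' (+4 fires, +4 burnt)
  -> target ignites at step 5
Step 6: cell (4,3)='.' (+3 fires, +4 burnt)
Step 7: cell (4,3)='.' (+2 fires, +3 burnt)
Step 8: cell (4,3)='.' (+1 fires, +2 burnt)
Step 9: cell (4,3)='.' (+0 fires, +1 burnt)
  fire out at step 9

5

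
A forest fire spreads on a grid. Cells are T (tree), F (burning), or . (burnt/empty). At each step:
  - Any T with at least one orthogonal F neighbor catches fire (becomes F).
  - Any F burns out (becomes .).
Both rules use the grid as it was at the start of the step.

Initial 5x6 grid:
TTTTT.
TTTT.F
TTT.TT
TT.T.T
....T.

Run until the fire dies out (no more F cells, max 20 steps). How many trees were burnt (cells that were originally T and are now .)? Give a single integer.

Answer: 3

Derivation:
Step 1: +1 fires, +1 burnt (F count now 1)
Step 2: +2 fires, +1 burnt (F count now 2)
Step 3: +0 fires, +2 burnt (F count now 0)
Fire out after step 3
Initially T: 19, now '.': 14
Total burnt (originally-T cells now '.'): 3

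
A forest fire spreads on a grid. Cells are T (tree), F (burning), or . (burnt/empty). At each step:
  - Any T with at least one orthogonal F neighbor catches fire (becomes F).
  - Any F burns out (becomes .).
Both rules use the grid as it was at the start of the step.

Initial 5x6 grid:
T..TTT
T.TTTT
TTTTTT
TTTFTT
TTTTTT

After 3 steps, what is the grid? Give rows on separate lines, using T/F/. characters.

Step 1: 4 trees catch fire, 1 burn out
  T..TTT
  T.TTTT
  TTTFTT
  TTF.FT
  TTTFTT
Step 2: 7 trees catch fire, 4 burn out
  T..TTT
  T.TFTT
  TTF.FT
  TF...F
  TTF.FT
Step 3: 8 trees catch fire, 7 burn out
  T..FTT
  T.F.FT
  TF...F
  F.....
  TF...F

T..FTT
T.F.FT
TF...F
F.....
TF...F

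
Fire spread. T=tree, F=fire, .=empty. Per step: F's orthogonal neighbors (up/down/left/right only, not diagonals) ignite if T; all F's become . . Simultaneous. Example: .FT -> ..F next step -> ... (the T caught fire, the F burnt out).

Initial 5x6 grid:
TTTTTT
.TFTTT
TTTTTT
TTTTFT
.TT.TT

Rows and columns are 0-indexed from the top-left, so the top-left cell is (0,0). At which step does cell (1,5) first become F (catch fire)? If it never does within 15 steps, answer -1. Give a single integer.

Step 1: cell (1,5)='T' (+8 fires, +2 burnt)
Step 2: cell (1,5)='T' (+8 fires, +8 burnt)
Step 3: cell (1,5)='F' (+6 fires, +8 burnt)
  -> target ignites at step 3
Step 4: cell (1,5)='.' (+3 fires, +6 burnt)
Step 5: cell (1,5)='.' (+0 fires, +3 burnt)
  fire out at step 5

3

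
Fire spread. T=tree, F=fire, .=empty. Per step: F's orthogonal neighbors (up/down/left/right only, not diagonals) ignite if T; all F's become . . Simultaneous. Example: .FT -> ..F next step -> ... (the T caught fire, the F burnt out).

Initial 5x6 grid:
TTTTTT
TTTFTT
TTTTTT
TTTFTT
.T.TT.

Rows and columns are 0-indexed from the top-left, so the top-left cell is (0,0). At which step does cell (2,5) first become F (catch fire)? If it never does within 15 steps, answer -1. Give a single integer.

Step 1: cell (2,5)='T' (+7 fires, +2 burnt)
Step 2: cell (2,5)='T' (+9 fires, +7 burnt)
Step 3: cell (2,5)='F' (+7 fires, +9 burnt)
  -> target ignites at step 3
Step 4: cell (2,5)='.' (+2 fires, +7 burnt)
Step 5: cell (2,5)='.' (+0 fires, +2 burnt)
  fire out at step 5

3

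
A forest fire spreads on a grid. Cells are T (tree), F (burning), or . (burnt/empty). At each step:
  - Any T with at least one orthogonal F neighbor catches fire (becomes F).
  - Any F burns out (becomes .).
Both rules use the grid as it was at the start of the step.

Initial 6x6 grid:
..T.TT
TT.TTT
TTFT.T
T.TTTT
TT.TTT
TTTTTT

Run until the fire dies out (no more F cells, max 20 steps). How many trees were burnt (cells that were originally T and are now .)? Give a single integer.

Step 1: +3 fires, +1 burnt (F count now 3)
Step 2: +4 fires, +3 burnt (F count now 4)
Step 3: +5 fires, +4 burnt (F count now 5)
Step 4: +6 fires, +5 burnt (F count now 6)
Step 5: +7 fires, +6 burnt (F count now 7)
Step 6: +2 fires, +7 burnt (F count now 2)
Step 7: +0 fires, +2 burnt (F count now 0)
Fire out after step 7
Initially T: 28, now '.': 35
Total burnt (originally-T cells now '.'): 27

Answer: 27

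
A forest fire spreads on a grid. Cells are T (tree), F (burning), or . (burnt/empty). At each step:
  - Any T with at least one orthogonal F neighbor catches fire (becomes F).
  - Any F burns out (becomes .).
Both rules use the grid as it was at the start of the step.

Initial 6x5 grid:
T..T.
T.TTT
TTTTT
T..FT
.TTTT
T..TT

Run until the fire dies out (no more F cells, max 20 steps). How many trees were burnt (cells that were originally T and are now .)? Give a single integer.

Answer: 19

Derivation:
Step 1: +3 fires, +1 burnt (F count now 3)
Step 2: +6 fires, +3 burnt (F count now 6)
Step 3: +6 fires, +6 burnt (F count now 6)
Step 4: +1 fires, +6 burnt (F count now 1)
Step 5: +2 fires, +1 burnt (F count now 2)
Step 6: +1 fires, +2 burnt (F count now 1)
Step 7: +0 fires, +1 burnt (F count now 0)
Fire out after step 7
Initially T: 20, now '.': 29
Total burnt (originally-T cells now '.'): 19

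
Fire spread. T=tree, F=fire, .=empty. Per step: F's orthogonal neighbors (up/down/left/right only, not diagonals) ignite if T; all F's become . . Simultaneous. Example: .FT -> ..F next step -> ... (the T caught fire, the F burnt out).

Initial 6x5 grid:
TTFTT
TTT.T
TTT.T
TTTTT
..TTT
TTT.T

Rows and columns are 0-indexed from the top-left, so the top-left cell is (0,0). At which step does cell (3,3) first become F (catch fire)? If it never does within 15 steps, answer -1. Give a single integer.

Step 1: cell (3,3)='T' (+3 fires, +1 burnt)
Step 2: cell (3,3)='T' (+4 fires, +3 burnt)
Step 3: cell (3,3)='T' (+4 fires, +4 burnt)
Step 4: cell (3,3)='F' (+5 fires, +4 burnt)
  -> target ignites at step 4
Step 5: cell (3,3)='.' (+4 fires, +5 burnt)
Step 6: cell (3,3)='.' (+2 fires, +4 burnt)
Step 7: cell (3,3)='.' (+2 fires, +2 burnt)
Step 8: cell (3,3)='.' (+0 fires, +2 burnt)
  fire out at step 8

4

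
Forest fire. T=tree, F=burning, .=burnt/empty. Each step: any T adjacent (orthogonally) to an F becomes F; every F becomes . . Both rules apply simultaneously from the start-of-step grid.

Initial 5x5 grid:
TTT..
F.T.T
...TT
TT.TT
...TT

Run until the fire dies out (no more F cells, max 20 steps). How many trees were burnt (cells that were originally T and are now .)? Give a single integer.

Step 1: +1 fires, +1 burnt (F count now 1)
Step 2: +1 fires, +1 burnt (F count now 1)
Step 3: +1 fires, +1 burnt (F count now 1)
Step 4: +1 fires, +1 burnt (F count now 1)
Step 5: +0 fires, +1 burnt (F count now 0)
Fire out after step 5
Initially T: 13, now '.': 16
Total burnt (originally-T cells now '.'): 4

Answer: 4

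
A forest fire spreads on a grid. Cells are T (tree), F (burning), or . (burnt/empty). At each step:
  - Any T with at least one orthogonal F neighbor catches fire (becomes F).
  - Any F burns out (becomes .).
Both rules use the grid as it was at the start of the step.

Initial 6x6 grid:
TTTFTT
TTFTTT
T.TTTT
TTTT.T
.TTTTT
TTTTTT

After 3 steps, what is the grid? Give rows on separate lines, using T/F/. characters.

Step 1: 5 trees catch fire, 2 burn out
  TTF.FT
  TF.FTT
  T.FTTT
  TTTT.T
  .TTTTT
  TTTTTT
Step 2: 6 trees catch fire, 5 burn out
  TF...F
  F...FT
  T..FTT
  TTFT.T
  .TTTTT
  TTTTTT
Step 3: 7 trees catch fire, 6 burn out
  F.....
  .....F
  F...FT
  TF.F.T
  .TFTTT
  TTTTTT

F.....
.....F
F...FT
TF.F.T
.TFTTT
TTTTTT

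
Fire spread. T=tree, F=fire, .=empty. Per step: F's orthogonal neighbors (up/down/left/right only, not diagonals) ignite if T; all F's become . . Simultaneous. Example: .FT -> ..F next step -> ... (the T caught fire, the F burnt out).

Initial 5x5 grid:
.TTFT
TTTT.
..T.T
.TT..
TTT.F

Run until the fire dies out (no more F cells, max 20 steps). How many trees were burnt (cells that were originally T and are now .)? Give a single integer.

Answer: 13

Derivation:
Step 1: +3 fires, +2 burnt (F count now 3)
Step 2: +2 fires, +3 burnt (F count now 2)
Step 3: +2 fires, +2 burnt (F count now 2)
Step 4: +2 fires, +2 burnt (F count now 2)
Step 5: +2 fires, +2 burnt (F count now 2)
Step 6: +1 fires, +2 burnt (F count now 1)
Step 7: +1 fires, +1 burnt (F count now 1)
Step 8: +0 fires, +1 burnt (F count now 0)
Fire out after step 8
Initially T: 14, now '.': 24
Total burnt (originally-T cells now '.'): 13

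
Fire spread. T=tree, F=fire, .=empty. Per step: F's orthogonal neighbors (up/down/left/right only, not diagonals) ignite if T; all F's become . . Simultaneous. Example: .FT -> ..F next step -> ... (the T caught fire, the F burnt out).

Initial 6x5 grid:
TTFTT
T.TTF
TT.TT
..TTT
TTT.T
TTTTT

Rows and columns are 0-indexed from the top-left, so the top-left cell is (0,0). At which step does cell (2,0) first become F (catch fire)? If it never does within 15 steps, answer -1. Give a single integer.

Step 1: cell (2,0)='T' (+6 fires, +2 burnt)
Step 2: cell (2,0)='T' (+3 fires, +6 burnt)
Step 3: cell (2,0)='T' (+3 fires, +3 burnt)
Step 4: cell (2,0)='F' (+3 fires, +3 burnt)
  -> target ignites at step 4
Step 5: cell (2,0)='.' (+3 fires, +3 burnt)
Step 6: cell (2,0)='.' (+2 fires, +3 burnt)
Step 7: cell (2,0)='.' (+2 fires, +2 burnt)
Step 8: cell (2,0)='.' (+1 fires, +2 burnt)
Step 9: cell (2,0)='.' (+0 fires, +1 burnt)
  fire out at step 9

4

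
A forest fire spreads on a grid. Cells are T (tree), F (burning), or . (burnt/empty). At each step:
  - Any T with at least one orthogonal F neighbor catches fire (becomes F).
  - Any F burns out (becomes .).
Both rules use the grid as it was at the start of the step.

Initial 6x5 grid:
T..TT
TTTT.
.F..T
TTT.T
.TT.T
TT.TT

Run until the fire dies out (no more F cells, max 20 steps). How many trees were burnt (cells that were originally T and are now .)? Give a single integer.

Answer: 14

Derivation:
Step 1: +2 fires, +1 burnt (F count now 2)
Step 2: +5 fires, +2 burnt (F count now 5)
Step 3: +4 fires, +5 burnt (F count now 4)
Step 4: +2 fires, +4 burnt (F count now 2)
Step 5: +1 fires, +2 burnt (F count now 1)
Step 6: +0 fires, +1 burnt (F count now 0)
Fire out after step 6
Initially T: 19, now '.': 25
Total burnt (originally-T cells now '.'): 14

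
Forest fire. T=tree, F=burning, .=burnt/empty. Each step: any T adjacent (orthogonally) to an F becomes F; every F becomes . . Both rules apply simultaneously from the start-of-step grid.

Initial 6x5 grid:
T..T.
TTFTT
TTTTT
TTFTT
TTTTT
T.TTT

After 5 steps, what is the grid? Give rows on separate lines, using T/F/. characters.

Step 1: 6 trees catch fire, 2 burn out
  T..T.
  TF.FT
  TTFTT
  TF.FT
  TTFTT
  T.TTT
Step 2: 10 trees catch fire, 6 burn out
  T..F.
  F...F
  TF.FT
  F...F
  TF.FT
  T.FTT
Step 3: 6 trees catch fire, 10 burn out
  F....
  .....
  F...F
  .....
  F...F
  T..FT
Step 4: 2 trees catch fire, 6 burn out
  .....
  .....
  .....
  .....
  .....
  F...F
Step 5: 0 trees catch fire, 2 burn out
  .....
  .....
  .....
  .....
  .....
  .....

.....
.....
.....
.....
.....
.....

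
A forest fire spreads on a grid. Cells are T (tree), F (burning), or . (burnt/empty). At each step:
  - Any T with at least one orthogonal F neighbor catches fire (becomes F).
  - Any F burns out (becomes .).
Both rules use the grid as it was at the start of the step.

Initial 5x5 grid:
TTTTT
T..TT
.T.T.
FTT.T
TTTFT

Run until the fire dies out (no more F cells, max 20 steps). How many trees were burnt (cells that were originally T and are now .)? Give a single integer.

Answer: 8

Derivation:
Step 1: +4 fires, +2 burnt (F count now 4)
Step 2: +4 fires, +4 burnt (F count now 4)
Step 3: +0 fires, +4 burnt (F count now 0)
Fire out after step 3
Initially T: 17, now '.': 16
Total burnt (originally-T cells now '.'): 8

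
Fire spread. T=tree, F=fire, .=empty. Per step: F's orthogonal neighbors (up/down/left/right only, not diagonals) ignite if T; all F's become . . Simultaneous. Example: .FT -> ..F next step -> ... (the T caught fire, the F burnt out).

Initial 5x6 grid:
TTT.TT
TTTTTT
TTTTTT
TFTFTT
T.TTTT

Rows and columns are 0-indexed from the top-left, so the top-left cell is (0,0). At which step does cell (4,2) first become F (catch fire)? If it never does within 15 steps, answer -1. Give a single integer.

Step 1: cell (4,2)='T' (+6 fires, +2 burnt)
Step 2: cell (4,2)='F' (+9 fires, +6 burnt)
  -> target ignites at step 2
Step 3: cell (4,2)='.' (+6 fires, +9 burnt)
Step 4: cell (4,2)='.' (+4 fires, +6 burnt)
Step 5: cell (4,2)='.' (+1 fires, +4 burnt)
Step 6: cell (4,2)='.' (+0 fires, +1 burnt)
  fire out at step 6

2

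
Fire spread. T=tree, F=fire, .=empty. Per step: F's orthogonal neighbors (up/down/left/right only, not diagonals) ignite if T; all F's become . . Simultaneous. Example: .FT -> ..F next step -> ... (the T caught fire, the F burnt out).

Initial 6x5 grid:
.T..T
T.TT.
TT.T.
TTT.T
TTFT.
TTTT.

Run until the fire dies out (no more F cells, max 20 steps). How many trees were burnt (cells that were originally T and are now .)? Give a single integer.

Step 1: +4 fires, +1 burnt (F count now 4)
Step 2: +4 fires, +4 burnt (F count now 4)
Step 3: +3 fires, +4 burnt (F count now 3)
Step 4: +1 fires, +3 burnt (F count now 1)
Step 5: +1 fires, +1 burnt (F count now 1)
Step 6: +0 fires, +1 burnt (F count now 0)
Fire out after step 6
Initially T: 19, now '.': 24
Total burnt (originally-T cells now '.'): 13

Answer: 13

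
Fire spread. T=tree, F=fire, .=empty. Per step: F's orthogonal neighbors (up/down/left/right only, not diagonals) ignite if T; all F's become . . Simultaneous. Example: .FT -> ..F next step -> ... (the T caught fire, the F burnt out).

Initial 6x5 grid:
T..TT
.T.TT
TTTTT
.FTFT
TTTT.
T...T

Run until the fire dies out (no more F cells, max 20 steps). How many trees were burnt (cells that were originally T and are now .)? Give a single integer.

Answer: 17

Derivation:
Step 1: +6 fires, +2 burnt (F count now 6)
Step 2: +7 fires, +6 burnt (F count now 7)
Step 3: +3 fires, +7 burnt (F count now 3)
Step 4: +1 fires, +3 burnt (F count now 1)
Step 5: +0 fires, +1 burnt (F count now 0)
Fire out after step 5
Initially T: 19, now '.': 28
Total burnt (originally-T cells now '.'): 17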